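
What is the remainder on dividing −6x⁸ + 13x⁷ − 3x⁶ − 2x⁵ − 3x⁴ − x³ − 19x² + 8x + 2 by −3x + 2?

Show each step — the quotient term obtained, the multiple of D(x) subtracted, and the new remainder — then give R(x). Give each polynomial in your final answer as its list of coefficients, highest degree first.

R = [-2]

Step 1: lead(−6x⁸ + 13x⁷ − 3x⁶ − 2x⁵ − 3x⁴ − x³ − 19x² + 8x + 2) ÷ lead(D) = −6x⁸ ÷ −3x = 2x⁷. Subtract (2x⁷)·D = −6x⁸ + 4x⁷. Remainder: 9x⁷ − 3x⁶ − 2x⁵ − 3x⁴ − x³ − 19x² + 8x + 2.
Step 2: lead(9x⁷ − 3x⁶ − 2x⁵ − 3x⁴ − x³ − 19x² + 8x + 2) ÷ lead(D) = 9x⁷ ÷ −3x = −3x⁶. Subtract (−3x⁶)·D = 9x⁷ − 6x⁶. Remainder: 3x⁶ − 2x⁵ − 3x⁴ − x³ − 19x² + 8x + 2.
Step 3: lead(3x⁶ − 2x⁵ − 3x⁴ − x³ − 19x² + 8x + 2) ÷ lead(D) = 3x⁶ ÷ −3x = −x⁵. Subtract (−x⁵)·D = 3x⁶ − 2x⁵. Remainder: −3x⁴ − x³ − 19x² + 8x + 2.
Step 4: lead(−3x⁴ − x³ − 19x² + 8x + 2) ÷ lead(D) = −3x⁴ ÷ −3x = x³. Subtract (x³)·D = −3x⁴ + 2x³. Remainder: −3x³ − 19x² + 8x + 2.
Step 5: lead(−3x³ − 19x² + 8x + 2) ÷ lead(D) = −3x³ ÷ −3x = x². Subtract (x²)·D = −3x³ + 2x². Remainder: −21x² + 8x + 2.
Step 6: lead(−21x² + 8x + 2) ÷ lead(D) = −21x² ÷ −3x = 7x. Subtract (7x)·D = −21x² + 14x. Remainder: −6x + 2.
Step 7: lead(−6x + 2) ÷ lead(D) = −6x ÷ −3x = 2. Subtract (2)·D = −6x + 4. Remainder: −2.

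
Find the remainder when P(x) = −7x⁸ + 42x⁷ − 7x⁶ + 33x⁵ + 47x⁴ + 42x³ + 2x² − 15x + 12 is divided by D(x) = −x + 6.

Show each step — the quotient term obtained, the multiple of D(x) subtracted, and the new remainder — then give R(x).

R(x) = −6

Step 1: lead(−7x⁸ + 42x⁷ − 7x⁶ + 33x⁵ + 47x⁴ + 42x³ + 2x² − 15x + 12) ÷ lead(D) = −7x⁸ ÷ −x = 7x⁷. Subtract (7x⁷)·D = −7x⁸ + 42x⁷. Remainder: −7x⁶ + 33x⁵ + 47x⁴ + 42x³ + 2x² − 15x + 12.
Step 2: lead(−7x⁶ + 33x⁵ + 47x⁴ + 42x³ + 2x² − 15x + 12) ÷ lead(D) = −7x⁶ ÷ −x = 7x⁵. Subtract (7x⁵)·D = −7x⁶ + 42x⁵. Remainder: −9x⁵ + 47x⁴ + 42x³ + 2x² − 15x + 12.
Step 3: lead(−9x⁵ + 47x⁴ + 42x³ + 2x² − 15x + 12) ÷ lead(D) = −9x⁵ ÷ −x = 9x⁴. Subtract (9x⁴)·D = −9x⁵ + 54x⁴. Remainder: −7x⁴ + 42x³ + 2x² − 15x + 12.
Step 4: lead(−7x⁴ + 42x³ + 2x² − 15x + 12) ÷ lead(D) = −7x⁴ ÷ −x = 7x³. Subtract (7x³)·D = −7x⁴ + 42x³. Remainder: 2x² − 15x + 12.
Step 5: lead(2x² − 15x + 12) ÷ lead(D) = 2x² ÷ −x = −2x. Subtract (−2x)·D = 2x² − 12x. Remainder: −3x + 12.
Step 6: lead(−3x + 12) ÷ lead(D) = −3x ÷ −x = 3. Subtract (3)·D = −3x + 18. Remainder: −6.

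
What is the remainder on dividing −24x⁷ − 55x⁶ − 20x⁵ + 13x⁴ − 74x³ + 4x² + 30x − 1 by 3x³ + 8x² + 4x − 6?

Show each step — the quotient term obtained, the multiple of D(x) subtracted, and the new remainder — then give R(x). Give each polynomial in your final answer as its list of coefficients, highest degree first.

Step 1: lead(−24x⁷ − 55x⁶ − 20x⁵ + 13x⁴ − 74x³ + 4x² + 30x − 1) ÷ lead(D) = −24x⁷ ÷ 3x³ = −8x⁴. Subtract (−8x⁴)·D = −24x⁷ − 64x⁶ − 32x⁵ + 48x⁴. Remainder: 9x⁶ + 12x⁵ − 35x⁴ − 74x³ + 4x² + 30x − 1.
Step 2: lead(9x⁶ + 12x⁵ − 35x⁴ − 74x³ + 4x² + 30x − 1) ÷ lead(D) = 9x⁶ ÷ 3x³ = 3x³. Subtract (3x³)·D = 9x⁶ + 24x⁵ + 12x⁴ − 18x³. Remainder: −12x⁵ − 47x⁴ − 56x³ + 4x² + 30x − 1.
Step 3: lead(−12x⁵ − 47x⁴ − 56x³ + 4x² + 30x − 1) ÷ lead(D) = −12x⁵ ÷ 3x³ = −4x². Subtract (−4x²)·D = −12x⁵ − 32x⁴ − 16x³ + 24x². Remainder: −15x⁴ − 40x³ − 20x² + 30x − 1.
Step 4: lead(−15x⁴ − 40x³ − 20x² + 30x − 1) ÷ lead(D) = −15x⁴ ÷ 3x³ = −5x. Subtract (−5x)·D = −15x⁴ − 40x³ − 20x² + 30x. Remainder: −1.

R = [-1]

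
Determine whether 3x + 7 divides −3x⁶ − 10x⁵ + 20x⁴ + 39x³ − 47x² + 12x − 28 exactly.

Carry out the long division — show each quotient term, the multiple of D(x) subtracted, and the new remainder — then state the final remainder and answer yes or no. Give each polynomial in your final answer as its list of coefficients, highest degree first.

Step 1: lead(−3x⁶ − 10x⁵ + 20x⁴ + 39x³ − 47x² + 12x − 28) ÷ lead(D) = −3x⁶ ÷ 3x = −x⁵. Subtract (−x⁵)·D = −3x⁶ − 7x⁵. Remainder: −3x⁵ + 20x⁴ + 39x³ − 47x² + 12x − 28.
Step 2: lead(−3x⁵ + 20x⁴ + 39x³ − 47x² + 12x − 28) ÷ lead(D) = −3x⁵ ÷ 3x = −x⁴. Subtract (−x⁴)·D = −3x⁵ − 7x⁴. Remainder: 27x⁴ + 39x³ − 47x² + 12x − 28.
Step 3: lead(27x⁴ + 39x³ − 47x² + 12x − 28) ÷ lead(D) = 27x⁴ ÷ 3x = 9x³. Subtract (9x³)·D = 27x⁴ + 63x³. Remainder: −24x³ − 47x² + 12x − 28.
Step 4: lead(−24x³ − 47x² + 12x − 28) ÷ lead(D) = −24x³ ÷ 3x = −8x². Subtract (−8x²)·D = −24x³ − 56x². Remainder: 9x² + 12x − 28.
Step 5: lead(9x² + 12x − 28) ÷ lead(D) = 9x² ÷ 3x = 3x. Subtract (3x)·D = 9x² + 21x. Remainder: −9x − 28.
Step 6: lead(−9x − 28) ÷ lead(D) = −9x ÷ 3x = −3. Subtract (−3)·D = −9x − 21. Remainder: −7.

R = [-7], so D(x) is not a factor of P(x). no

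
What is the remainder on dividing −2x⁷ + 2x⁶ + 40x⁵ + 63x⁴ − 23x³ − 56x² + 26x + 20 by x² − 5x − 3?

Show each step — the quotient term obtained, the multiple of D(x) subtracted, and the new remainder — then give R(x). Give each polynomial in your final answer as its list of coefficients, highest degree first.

Step 1: lead(−2x⁷ + 2x⁶ + 40x⁵ + 63x⁴ − 23x³ − 56x² + 26x + 20) ÷ lead(D) = −2x⁷ ÷ x² = −2x⁵. Subtract (−2x⁵)·D = −2x⁷ + 10x⁶ + 6x⁵. Remainder: −8x⁶ + 34x⁵ + 63x⁴ − 23x³ − 56x² + 26x + 20.
Step 2: lead(−8x⁶ + 34x⁵ + 63x⁴ − 23x³ − 56x² + 26x + 20) ÷ lead(D) = −8x⁶ ÷ x² = −8x⁴. Subtract (−8x⁴)·D = −8x⁶ + 40x⁵ + 24x⁴. Remainder: −6x⁵ + 39x⁴ − 23x³ − 56x² + 26x + 20.
Step 3: lead(−6x⁵ + 39x⁴ − 23x³ − 56x² + 26x + 20) ÷ lead(D) = −6x⁵ ÷ x² = −6x³. Subtract (−6x³)·D = −6x⁵ + 30x⁴ + 18x³. Remainder: 9x⁴ − 41x³ − 56x² + 26x + 20.
Step 4: lead(9x⁴ − 41x³ − 56x² + 26x + 20) ÷ lead(D) = 9x⁴ ÷ x² = 9x². Subtract (9x²)·D = 9x⁴ − 45x³ − 27x². Remainder: 4x³ − 29x² + 26x + 20.
Step 5: lead(4x³ − 29x² + 26x + 20) ÷ lead(D) = 4x³ ÷ x² = 4x. Subtract (4x)·D = 4x³ − 20x² − 12x. Remainder: −9x² + 38x + 20.
Step 6: lead(−9x² + 38x + 20) ÷ lead(D) = −9x² ÷ x² = −9. Subtract (−9)·D = −9x² + 45x + 27. Remainder: −7x − 7.

R = [-7, -7]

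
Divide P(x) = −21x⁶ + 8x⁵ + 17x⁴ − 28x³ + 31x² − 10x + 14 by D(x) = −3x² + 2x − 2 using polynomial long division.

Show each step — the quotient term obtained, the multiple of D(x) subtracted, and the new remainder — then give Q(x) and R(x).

Q(x) = 7x⁴ + 2x³ − 9x² + 2x − 3; R(x) = 8

Step 1: lead(−21x⁶ + 8x⁵ + 17x⁴ − 28x³ + 31x² − 10x + 14) ÷ lead(D) = −21x⁶ ÷ −3x² = 7x⁴. Subtract (7x⁴)·D = −21x⁶ + 14x⁵ − 14x⁴. Remainder: −6x⁵ + 31x⁴ − 28x³ + 31x² − 10x + 14.
Step 2: lead(−6x⁵ + 31x⁴ − 28x³ + 31x² − 10x + 14) ÷ lead(D) = −6x⁵ ÷ −3x² = 2x³. Subtract (2x³)·D = −6x⁵ + 4x⁴ − 4x³. Remainder: 27x⁴ − 24x³ + 31x² − 10x + 14.
Step 3: lead(27x⁴ − 24x³ + 31x² − 10x + 14) ÷ lead(D) = 27x⁴ ÷ −3x² = −9x². Subtract (−9x²)·D = 27x⁴ − 18x³ + 18x². Remainder: −6x³ + 13x² − 10x + 14.
Step 4: lead(−6x³ + 13x² − 10x + 14) ÷ lead(D) = −6x³ ÷ −3x² = 2x. Subtract (2x)·D = −6x³ + 4x² − 4x. Remainder: 9x² − 6x + 14.
Step 5: lead(9x² − 6x + 14) ÷ lead(D) = 9x² ÷ −3x² = −3. Subtract (−3)·D = 9x² − 6x + 6. Remainder: 8.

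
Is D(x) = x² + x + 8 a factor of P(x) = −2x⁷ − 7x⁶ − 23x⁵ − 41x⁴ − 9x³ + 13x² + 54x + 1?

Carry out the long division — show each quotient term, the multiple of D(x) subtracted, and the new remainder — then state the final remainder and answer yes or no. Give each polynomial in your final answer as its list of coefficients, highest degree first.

R = [7, 9], so D(x) is not a factor of P(x). no

Step 1: lead(−2x⁷ − 7x⁶ − 23x⁵ − 41x⁴ − 9x³ + 13x² + 54x + 1) ÷ lead(D) = −2x⁷ ÷ x² = −2x⁵. Subtract (−2x⁵)·D = −2x⁷ − 2x⁶ − 16x⁵. Remainder: −5x⁶ − 7x⁵ − 41x⁴ − 9x³ + 13x² + 54x + 1.
Step 2: lead(−5x⁶ − 7x⁵ − 41x⁴ − 9x³ + 13x² + 54x + 1) ÷ lead(D) = −5x⁶ ÷ x² = −5x⁴. Subtract (−5x⁴)·D = −5x⁶ − 5x⁵ − 40x⁴. Remainder: −2x⁵ − x⁴ − 9x³ + 13x² + 54x + 1.
Step 3: lead(−2x⁵ − x⁴ − 9x³ + 13x² + 54x + 1) ÷ lead(D) = −2x⁵ ÷ x² = −2x³. Subtract (−2x³)·D = −2x⁵ − 2x⁴ − 16x³. Remainder: x⁴ + 7x³ + 13x² + 54x + 1.
Step 4: lead(x⁴ + 7x³ + 13x² + 54x + 1) ÷ lead(D) = x⁴ ÷ x² = x². Subtract (x²)·D = x⁴ + x³ + 8x². Remainder: 6x³ + 5x² + 54x + 1.
Step 5: lead(6x³ + 5x² + 54x + 1) ÷ lead(D) = 6x³ ÷ x² = 6x. Subtract (6x)·D = 6x³ + 6x² + 48x. Remainder: −x² + 6x + 1.
Step 6: lead(−x² + 6x + 1) ÷ lead(D) = −x² ÷ x² = −1. Subtract (−1)·D = −x² − x − 8. Remainder: 7x + 9.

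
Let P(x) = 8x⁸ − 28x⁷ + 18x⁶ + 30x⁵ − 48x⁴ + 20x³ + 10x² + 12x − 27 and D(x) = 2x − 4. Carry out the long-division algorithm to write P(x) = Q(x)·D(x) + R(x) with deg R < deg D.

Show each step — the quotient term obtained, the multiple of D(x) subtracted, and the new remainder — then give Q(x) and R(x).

Q(x) = 4x⁷ − 6x⁶ − 3x⁵ + 9x⁴ − 6x³ − 2x² + x + 8; R(x) = 5

Step 1: lead(8x⁸ − 28x⁷ + 18x⁶ + 30x⁵ − 48x⁴ + 20x³ + 10x² + 12x − 27) ÷ lead(D) = 8x⁸ ÷ 2x = 4x⁷. Subtract (4x⁷)·D = 8x⁸ − 16x⁷. Remainder: −12x⁷ + 18x⁶ + 30x⁵ − 48x⁴ + 20x³ + 10x² + 12x − 27.
Step 2: lead(−12x⁷ + 18x⁶ + 30x⁵ − 48x⁴ + 20x³ + 10x² + 12x − 27) ÷ lead(D) = −12x⁷ ÷ 2x = −6x⁶. Subtract (−6x⁶)·D = −12x⁷ + 24x⁶. Remainder: −6x⁶ + 30x⁵ − 48x⁴ + 20x³ + 10x² + 12x − 27.
Step 3: lead(−6x⁶ + 30x⁵ − 48x⁴ + 20x³ + 10x² + 12x − 27) ÷ lead(D) = −6x⁶ ÷ 2x = −3x⁵. Subtract (−3x⁵)·D = −6x⁶ + 12x⁵. Remainder: 18x⁵ − 48x⁴ + 20x³ + 10x² + 12x − 27.
Step 4: lead(18x⁵ − 48x⁴ + 20x³ + 10x² + 12x − 27) ÷ lead(D) = 18x⁵ ÷ 2x = 9x⁴. Subtract (9x⁴)·D = 18x⁵ − 36x⁴. Remainder: −12x⁴ + 20x³ + 10x² + 12x − 27.
Step 5: lead(−12x⁴ + 20x³ + 10x² + 12x − 27) ÷ lead(D) = −12x⁴ ÷ 2x = −6x³. Subtract (−6x³)·D = −12x⁴ + 24x³. Remainder: −4x³ + 10x² + 12x − 27.
Step 6: lead(−4x³ + 10x² + 12x − 27) ÷ lead(D) = −4x³ ÷ 2x = −2x². Subtract (−2x²)·D = −4x³ + 8x². Remainder: 2x² + 12x − 27.
Step 7: lead(2x² + 12x − 27) ÷ lead(D) = 2x² ÷ 2x = x. Subtract (x)·D = 2x² − 4x. Remainder: 16x − 27.
Step 8: lead(16x − 27) ÷ lead(D) = 16x ÷ 2x = 8. Subtract (8)·D = 16x − 32. Remainder: 5.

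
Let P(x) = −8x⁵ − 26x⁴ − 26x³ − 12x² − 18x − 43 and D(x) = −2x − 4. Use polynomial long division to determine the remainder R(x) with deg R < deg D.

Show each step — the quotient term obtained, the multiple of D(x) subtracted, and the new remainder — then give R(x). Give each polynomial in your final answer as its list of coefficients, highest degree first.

R = [-7]

Step 1: lead(−8x⁵ − 26x⁴ − 26x³ − 12x² − 18x − 43) ÷ lead(D) = −8x⁵ ÷ −2x = 4x⁴. Subtract (4x⁴)·D = −8x⁵ − 16x⁴. Remainder: −10x⁴ − 26x³ − 12x² − 18x − 43.
Step 2: lead(−10x⁴ − 26x³ − 12x² − 18x − 43) ÷ lead(D) = −10x⁴ ÷ −2x = 5x³. Subtract (5x³)·D = −10x⁴ − 20x³. Remainder: −6x³ − 12x² − 18x − 43.
Step 3: lead(−6x³ − 12x² − 18x − 43) ÷ lead(D) = −6x³ ÷ −2x = 3x². Subtract (3x²)·D = −6x³ − 12x². Remainder: −18x − 43.
Step 4: lead(−18x − 43) ÷ lead(D) = −18x ÷ −2x = 9. Subtract (9)·D = −18x − 36. Remainder: −7.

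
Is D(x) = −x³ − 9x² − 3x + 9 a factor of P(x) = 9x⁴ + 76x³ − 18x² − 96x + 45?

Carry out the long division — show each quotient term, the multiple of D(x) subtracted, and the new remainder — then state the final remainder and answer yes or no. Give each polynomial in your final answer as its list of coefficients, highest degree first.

Step 1: lead(9x⁴ + 76x³ − 18x² − 96x + 45) ÷ lead(D) = 9x⁴ ÷ −x³ = −9x. Subtract (−9x)·D = 9x⁴ + 81x³ + 27x² − 81x. Remainder: −5x³ − 45x² − 15x + 45.
Step 2: lead(−5x³ − 45x² − 15x + 45) ÷ lead(D) = −5x³ ÷ −x³ = 5. Subtract (5)·D = −5x³ − 45x² − 15x + 45. Remainder: 0.

R = [0], so D(x) is a factor of P(x). yes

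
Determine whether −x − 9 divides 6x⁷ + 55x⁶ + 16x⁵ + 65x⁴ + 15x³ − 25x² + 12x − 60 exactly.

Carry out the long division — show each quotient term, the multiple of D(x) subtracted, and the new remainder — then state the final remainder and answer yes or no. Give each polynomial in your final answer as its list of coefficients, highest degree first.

Step 1: lead(6x⁷ + 55x⁶ + 16x⁵ + 65x⁴ + 15x³ − 25x² + 12x − 60) ÷ lead(D) = 6x⁷ ÷ −x = −6x⁶. Subtract (−6x⁶)·D = 6x⁷ + 54x⁶. Remainder: x⁶ + 16x⁵ + 65x⁴ + 15x³ − 25x² + 12x − 60.
Step 2: lead(x⁶ + 16x⁵ + 65x⁴ + 15x³ − 25x² + 12x − 60) ÷ lead(D) = x⁶ ÷ −x = −x⁵. Subtract (−x⁵)·D = x⁶ + 9x⁵. Remainder: 7x⁵ + 65x⁴ + 15x³ − 25x² + 12x − 60.
Step 3: lead(7x⁵ + 65x⁴ + 15x³ − 25x² + 12x − 60) ÷ lead(D) = 7x⁵ ÷ −x = −7x⁴. Subtract (−7x⁴)·D = 7x⁵ + 63x⁴. Remainder: 2x⁴ + 15x³ − 25x² + 12x − 60.
Step 4: lead(2x⁴ + 15x³ − 25x² + 12x − 60) ÷ lead(D) = 2x⁴ ÷ −x = −2x³. Subtract (−2x³)·D = 2x⁴ + 18x³. Remainder: −3x³ − 25x² + 12x − 60.
Step 5: lead(−3x³ − 25x² + 12x − 60) ÷ lead(D) = −3x³ ÷ −x = 3x². Subtract (3x²)·D = −3x³ − 27x². Remainder: 2x² + 12x − 60.
Step 6: lead(2x² + 12x − 60) ÷ lead(D) = 2x² ÷ −x = −2x. Subtract (−2x)·D = 2x² + 18x. Remainder: −6x − 60.
Step 7: lead(−6x − 60) ÷ lead(D) = −6x ÷ −x = 6. Subtract (6)·D = −6x − 54. Remainder: −6.

R = [-6], so D(x) is not a factor of P(x). no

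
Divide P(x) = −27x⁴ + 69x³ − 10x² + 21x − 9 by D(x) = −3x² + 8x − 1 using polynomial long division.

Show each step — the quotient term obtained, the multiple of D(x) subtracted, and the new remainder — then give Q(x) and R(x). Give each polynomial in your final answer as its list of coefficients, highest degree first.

Step 1: lead(−27x⁴ + 69x³ − 10x² + 21x − 9) ÷ lead(D) = −27x⁴ ÷ −3x² = 9x². Subtract (9x²)·D = −27x⁴ + 72x³ − 9x². Remainder: −3x³ − x² + 21x − 9.
Step 2: lead(−3x³ − x² + 21x − 9) ÷ lead(D) = −3x³ ÷ −3x² = x. Subtract (x)·D = −3x³ + 8x² − x. Remainder: −9x² + 22x − 9.
Step 3: lead(−9x² + 22x − 9) ÷ lead(D) = −9x² ÷ −3x² = 3. Subtract (3)·D = −9x² + 24x − 3. Remainder: −2x − 6.

Q = [9, 1, 3]; R = [-2, -6]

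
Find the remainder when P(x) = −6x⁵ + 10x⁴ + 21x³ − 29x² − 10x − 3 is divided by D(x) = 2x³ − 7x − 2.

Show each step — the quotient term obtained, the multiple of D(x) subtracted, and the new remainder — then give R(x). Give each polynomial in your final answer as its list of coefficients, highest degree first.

R = [-3]

Step 1: lead(−6x⁵ + 10x⁴ + 21x³ − 29x² − 10x − 3) ÷ lead(D) = −6x⁵ ÷ 2x³ = −3x². Subtract (−3x²)·D = −6x⁵ + 21x³ + 6x². Remainder: 10x⁴ − 35x² − 10x − 3.
Step 2: lead(10x⁴ − 35x² − 10x − 3) ÷ lead(D) = 10x⁴ ÷ 2x³ = 5x. Subtract (5x)·D = 10x⁴ − 35x² − 10x. Remainder: −3.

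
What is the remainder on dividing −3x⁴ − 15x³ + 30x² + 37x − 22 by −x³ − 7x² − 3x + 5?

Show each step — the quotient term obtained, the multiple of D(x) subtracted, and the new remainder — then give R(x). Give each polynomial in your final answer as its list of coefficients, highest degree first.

Step 1: lead(−3x⁴ − 15x³ + 30x² + 37x − 22) ÷ lead(D) = −3x⁴ ÷ −x³ = 3x. Subtract (3x)·D = −3x⁴ − 21x³ − 9x² + 15x. Remainder: 6x³ + 39x² + 22x − 22.
Step 2: lead(6x³ + 39x² + 22x − 22) ÷ lead(D) = 6x³ ÷ −x³ = −6. Subtract (−6)·D = 6x³ + 42x² + 18x − 30. Remainder: −3x² + 4x + 8.

R = [-3, 4, 8]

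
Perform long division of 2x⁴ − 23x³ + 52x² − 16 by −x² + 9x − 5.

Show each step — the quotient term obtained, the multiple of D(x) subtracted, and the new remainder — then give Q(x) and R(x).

Q(x) = −2x² + 5x + 3; R(x) = −2x − 1

Step 1: lead(2x⁴ − 23x³ + 52x² − 16) ÷ lead(D) = 2x⁴ ÷ −x² = −2x². Subtract (−2x²)·D = 2x⁴ − 18x³ + 10x². Remainder: −5x³ + 42x² − 16.
Step 2: lead(−5x³ + 42x² − 16) ÷ lead(D) = −5x³ ÷ −x² = 5x. Subtract (5x)·D = −5x³ + 45x² − 25x. Remainder: −3x² + 25x − 16.
Step 3: lead(−3x² + 25x − 16) ÷ lead(D) = −3x² ÷ −x² = 3. Subtract (3)·D = −3x² + 27x − 15. Remainder: −2x − 1.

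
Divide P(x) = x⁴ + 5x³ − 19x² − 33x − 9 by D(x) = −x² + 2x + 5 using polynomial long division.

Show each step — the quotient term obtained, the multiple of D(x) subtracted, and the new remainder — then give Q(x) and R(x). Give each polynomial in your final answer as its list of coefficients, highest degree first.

Step 1: lead(x⁴ + 5x³ − 19x² − 33x − 9) ÷ lead(D) = x⁴ ÷ −x² = −x². Subtract (−x²)·D = x⁴ − 2x³ − 5x². Remainder: 7x³ − 14x² − 33x − 9.
Step 2: lead(7x³ − 14x² − 33x − 9) ÷ lead(D) = 7x³ ÷ −x² = −7x. Subtract (−7x)·D = 7x³ − 14x² − 35x. Remainder: 2x − 9.

Q = [-1, -7, 0]; R = [2, -9]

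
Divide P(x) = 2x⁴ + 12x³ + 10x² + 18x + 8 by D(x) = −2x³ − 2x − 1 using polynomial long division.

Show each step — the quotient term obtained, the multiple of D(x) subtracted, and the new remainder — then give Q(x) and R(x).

Step 1: lead(2x⁴ + 12x³ + 10x² + 18x + 8) ÷ lead(D) = 2x⁴ ÷ −2x³ = −x. Subtract (−x)·D = 2x⁴ + 2x² + x. Remainder: 12x³ + 8x² + 17x + 8.
Step 2: lead(12x³ + 8x² + 17x + 8) ÷ lead(D) = 12x³ ÷ −2x³ = −6. Subtract (−6)·D = 12x³ + 12x + 6. Remainder: 8x² + 5x + 2.

Q(x) = −x − 6; R(x) = 8x² + 5x + 2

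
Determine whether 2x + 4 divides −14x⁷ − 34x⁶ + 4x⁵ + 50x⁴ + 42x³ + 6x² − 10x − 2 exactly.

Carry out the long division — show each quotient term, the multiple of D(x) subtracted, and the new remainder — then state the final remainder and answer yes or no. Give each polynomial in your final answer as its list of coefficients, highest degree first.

R = [-6], so D(x) is not a factor of P(x). no

Step 1: lead(−14x⁷ − 34x⁶ + 4x⁵ + 50x⁴ + 42x³ + 6x² − 10x − 2) ÷ lead(D) = −14x⁷ ÷ 2x = −7x⁶. Subtract (−7x⁶)·D = −14x⁷ − 28x⁶. Remainder: −6x⁶ + 4x⁵ + 50x⁴ + 42x³ + 6x² − 10x − 2.
Step 2: lead(−6x⁶ + 4x⁵ + 50x⁴ + 42x³ + 6x² − 10x − 2) ÷ lead(D) = −6x⁶ ÷ 2x = −3x⁵. Subtract (−3x⁵)·D = −6x⁶ − 12x⁵. Remainder: 16x⁵ + 50x⁴ + 42x³ + 6x² − 10x − 2.
Step 3: lead(16x⁵ + 50x⁴ + 42x³ + 6x² − 10x − 2) ÷ lead(D) = 16x⁵ ÷ 2x = 8x⁴. Subtract (8x⁴)·D = 16x⁵ + 32x⁴. Remainder: 18x⁴ + 42x³ + 6x² − 10x − 2.
Step 4: lead(18x⁴ + 42x³ + 6x² − 10x − 2) ÷ lead(D) = 18x⁴ ÷ 2x = 9x³. Subtract (9x³)·D = 18x⁴ + 36x³. Remainder: 6x³ + 6x² − 10x − 2.
Step 5: lead(6x³ + 6x² − 10x − 2) ÷ lead(D) = 6x³ ÷ 2x = 3x². Subtract (3x²)·D = 6x³ + 12x². Remainder: −6x² − 10x − 2.
Step 6: lead(−6x² − 10x − 2) ÷ lead(D) = −6x² ÷ 2x = −3x. Subtract (−3x)·D = −6x² − 12x. Remainder: 2x − 2.
Step 7: lead(2x − 2) ÷ lead(D) = 2x ÷ 2x = 1. Subtract (1)·D = 2x + 4. Remainder: −6.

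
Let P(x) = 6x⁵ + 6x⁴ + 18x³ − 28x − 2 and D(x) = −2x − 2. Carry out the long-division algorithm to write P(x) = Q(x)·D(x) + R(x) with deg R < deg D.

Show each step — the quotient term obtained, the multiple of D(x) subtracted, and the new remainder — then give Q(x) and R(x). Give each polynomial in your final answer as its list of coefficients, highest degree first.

Step 1: lead(6x⁵ + 6x⁴ + 18x³ − 28x − 2) ÷ lead(D) = 6x⁵ ÷ −2x = −3x⁴. Subtract (−3x⁴)·D = 6x⁵ + 6x⁴. Remainder: 18x³ − 28x − 2.
Step 2: lead(18x³ − 28x − 2) ÷ lead(D) = 18x³ ÷ −2x = −9x². Subtract (−9x²)·D = 18x³ + 18x². Remainder: −18x² − 28x − 2.
Step 3: lead(−18x² − 28x − 2) ÷ lead(D) = −18x² ÷ −2x = 9x. Subtract (9x)·D = −18x² − 18x. Remainder: −10x − 2.
Step 4: lead(−10x − 2) ÷ lead(D) = −10x ÷ −2x = 5. Subtract (5)·D = −10x − 10. Remainder: 8.

Q = [-3, 0, -9, 9, 5]; R = [8]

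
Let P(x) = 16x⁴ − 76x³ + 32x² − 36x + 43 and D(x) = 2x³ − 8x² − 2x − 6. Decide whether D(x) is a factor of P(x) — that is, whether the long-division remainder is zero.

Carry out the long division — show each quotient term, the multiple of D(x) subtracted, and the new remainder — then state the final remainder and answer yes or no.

R(x) = 7, so D(x) is not a factor of P(x). no

Step 1: lead(16x⁴ − 76x³ + 32x² − 36x + 43) ÷ lead(D) = 16x⁴ ÷ 2x³ = 8x. Subtract (8x)·D = 16x⁴ − 64x³ − 16x² − 48x. Remainder: −12x³ + 48x² + 12x + 43.
Step 2: lead(−12x³ + 48x² + 12x + 43) ÷ lead(D) = −12x³ ÷ 2x³ = −6. Subtract (−6)·D = −12x³ + 48x² + 12x + 36. Remainder: 7.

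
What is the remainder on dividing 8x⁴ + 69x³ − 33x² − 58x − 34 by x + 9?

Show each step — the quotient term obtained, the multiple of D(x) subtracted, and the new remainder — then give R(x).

Step 1: lead(8x⁴ + 69x³ − 33x² − 58x − 34) ÷ lead(D) = 8x⁴ ÷ x = 8x³. Subtract (8x³)·D = 8x⁴ + 72x³. Remainder: −3x³ − 33x² − 58x − 34.
Step 2: lead(−3x³ − 33x² − 58x − 34) ÷ lead(D) = −3x³ ÷ x = −3x². Subtract (−3x²)·D = −3x³ − 27x². Remainder: −6x² − 58x − 34.
Step 3: lead(−6x² − 58x − 34) ÷ lead(D) = −6x² ÷ x = −6x. Subtract (−6x)·D = −6x² − 54x. Remainder: −4x − 34.
Step 4: lead(−4x − 34) ÷ lead(D) = −4x ÷ x = −4. Subtract (−4)·D = −4x − 36. Remainder: 2.

R(x) = 2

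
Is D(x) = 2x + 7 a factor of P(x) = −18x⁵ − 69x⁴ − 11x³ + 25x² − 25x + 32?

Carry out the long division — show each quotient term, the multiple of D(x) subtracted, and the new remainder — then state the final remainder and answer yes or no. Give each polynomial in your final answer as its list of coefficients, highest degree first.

R = [-3], so D(x) is not a factor of P(x). no

Step 1: lead(−18x⁵ − 69x⁴ − 11x³ + 25x² − 25x + 32) ÷ lead(D) = −18x⁵ ÷ 2x = −9x⁴. Subtract (−9x⁴)·D = −18x⁵ − 63x⁴. Remainder: −6x⁴ − 11x³ + 25x² − 25x + 32.
Step 2: lead(−6x⁴ − 11x³ + 25x² − 25x + 32) ÷ lead(D) = −6x⁴ ÷ 2x = −3x³. Subtract (−3x³)·D = −6x⁴ − 21x³. Remainder: 10x³ + 25x² − 25x + 32.
Step 3: lead(10x³ + 25x² − 25x + 32) ÷ lead(D) = 10x³ ÷ 2x = 5x². Subtract (5x²)·D = 10x³ + 35x². Remainder: −10x² − 25x + 32.
Step 4: lead(−10x² − 25x + 32) ÷ lead(D) = −10x² ÷ 2x = −5x. Subtract (−5x)·D = −10x² − 35x. Remainder: 10x + 32.
Step 5: lead(10x + 32) ÷ lead(D) = 10x ÷ 2x = 5. Subtract (5)·D = 10x + 35. Remainder: −3.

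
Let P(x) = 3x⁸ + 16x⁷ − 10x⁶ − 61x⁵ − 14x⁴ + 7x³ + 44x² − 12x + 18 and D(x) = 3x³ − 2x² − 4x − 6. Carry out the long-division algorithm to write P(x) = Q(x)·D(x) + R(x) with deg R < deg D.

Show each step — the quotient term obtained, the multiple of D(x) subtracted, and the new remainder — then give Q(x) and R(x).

Q(x) = x⁵ + 6x⁴ + 2x³ − 9x² + 4x − 3; R(x) = 0

Step 1: lead(3x⁸ + 16x⁷ − 10x⁶ − 61x⁵ − 14x⁴ + 7x³ + 44x² − 12x + 18) ÷ lead(D) = 3x⁸ ÷ 3x³ = x⁵. Subtract (x⁵)·D = 3x⁸ − 2x⁷ − 4x⁶ − 6x⁵. Remainder: 18x⁷ − 6x⁶ − 55x⁵ − 14x⁴ + 7x³ + 44x² − 12x + 18.
Step 2: lead(18x⁷ − 6x⁶ − 55x⁵ − 14x⁴ + 7x³ + 44x² − 12x + 18) ÷ lead(D) = 18x⁷ ÷ 3x³ = 6x⁴. Subtract (6x⁴)·D = 18x⁷ − 12x⁶ − 24x⁵ − 36x⁴. Remainder: 6x⁶ − 31x⁵ + 22x⁴ + 7x³ + 44x² − 12x + 18.
Step 3: lead(6x⁶ − 31x⁵ + 22x⁴ + 7x³ + 44x² − 12x + 18) ÷ lead(D) = 6x⁶ ÷ 3x³ = 2x³. Subtract (2x³)·D = 6x⁶ − 4x⁵ − 8x⁴ − 12x³. Remainder: −27x⁵ + 30x⁴ + 19x³ + 44x² − 12x + 18.
Step 4: lead(−27x⁵ + 30x⁴ + 19x³ + 44x² − 12x + 18) ÷ lead(D) = −27x⁵ ÷ 3x³ = −9x². Subtract (−9x²)·D = −27x⁵ + 18x⁴ + 36x³ + 54x². Remainder: 12x⁴ − 17x³ − 10x² − 12x + 18.
Step 5: lead(12x⁴ − 17x³ − 10x² − 12x + 18) ÷ lead(D) = 12x⁴ ÷ 3x³ = 4x. Subtract (4x)·D = 12x⁴ − 8x³ − 16x² − 24x. Remainder: −9x³ + 6x² + 12x + 18.
Step 6: lead(−9x³ + 6x² + 12x + 18) ÷ lead(D) = −9x³ ÷ 3x³ = −3. Subtract (−3)·D = −9x³ + 6x² + 12x + 18. Remainder: 0.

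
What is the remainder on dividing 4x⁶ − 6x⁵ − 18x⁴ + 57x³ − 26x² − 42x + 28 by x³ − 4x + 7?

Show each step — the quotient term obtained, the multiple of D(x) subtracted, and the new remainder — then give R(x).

R(x) = 8x² − 8x − 7

Step 1: lead(4x⁶ − 6x⁵ − 18x⁴ + 57x³ − 26x² − 42x + 28) ÷ lead(D) = 4x⁶ ÷ x³ = 4x³. Subtract (4x³)·D = 4x⁶ − 16x⁴ + 28x³. Remainder: −6x⁵ − 2x⁴ + 29x³ − 26x² − 42x + 28.
Step 2: lead(−6x⁵ − 2x⁴ + 29x³ − 26x² − 42x + 28) ÷ lead(D) = −6x⁵ ÷ x³ = −6x². Subtract (−6x²)·D = −6x⁵ + 24x³ − 42x². Remainder: −2x⁴ + 5x³ + 16x² − 42x + 28.
Step 3: lead(−2x⁴ + 5x³ + 16x² − 42x + 28) ÷ lead(D) = −2x⁴ ÷ x³ = −2x. Subtract (−2x)·D = −2x⁴ + 8x² − 14x. Remainder: 5x³ + 8x² − 28x + 28.
Step 4: lead(5x³ + 8x² − 28x + 28) ÷ lead(D) = 5x³ ÷ x³ = 5. Subtract (5)·D = 5x³ − 20x + 35. Remainder: 8x² − 8x − 7.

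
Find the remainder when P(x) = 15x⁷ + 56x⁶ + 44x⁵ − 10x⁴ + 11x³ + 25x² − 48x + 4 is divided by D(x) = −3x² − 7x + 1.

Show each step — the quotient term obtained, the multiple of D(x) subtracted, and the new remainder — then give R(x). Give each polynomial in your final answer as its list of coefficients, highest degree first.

R = [-2]

Step 1: lead(15x⁷ + 56x⁶ + 44x⁵ − 10x⁴ + 11x³ + 25x² − 48x + 4) ÷ lead(D) = 15x⁷ ÷ −3x² = −5x⁵. Subtract (−5x⁵)·D = 15x⁷ + 35x⁶ − 5x⁵. Remainder: 21x⁶ + 49x⁵ − 10x⁴ + 11x³ + 25x² − 48x + 4.
Step 2: lead(21x⁶ + 49x⁵ − 10x⁴ + 11x³ + 25x² − 48x + 4) ÷ lead(D) = 21x⁶ ÷ −3x² = −7x⁴. Subtract (−7x⁴)·D = 21x⁶ + 49x⁵ − 7x⁴. Remainder: −3x⁴ + 11x³ + 25x² − 48x + 4.
Step 3: lead(−3x⁴ + 11x³ + 25x² − 48x + 4) ÷ lead(D) = −3x⁴ ÷ −3x² = x². Subtract (x²)·D = −3x⁴ − 7x³ + x². Remainder: 18x³ + 24x² − 48x + 4.
Step 4: lead(18x³ + 24x² − 48x + 4) ÷ lead(D) = 18x³ ÷ −3x² = −6x. Subtract (−6x)·D = 18x³ + 42x² − 6x. Remainder: −18x² − 42x + 4.
Step 5: lead(−18x² − 42x + 4) ÷ lead(D) = −18x² ÷ −3x² = 6. Subtract (6)·D = −18x² − 42x + 6. Remainder: −2.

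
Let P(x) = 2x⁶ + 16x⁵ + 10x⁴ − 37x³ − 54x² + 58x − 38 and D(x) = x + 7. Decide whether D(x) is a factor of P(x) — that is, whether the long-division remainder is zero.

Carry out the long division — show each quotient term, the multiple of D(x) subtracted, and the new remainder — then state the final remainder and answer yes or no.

R(x) = −3, so D(x) is not a factor of P(x). no

Step 1: lead(2x⁶ + 16x⁵ + 10x⁴ − 37x³ − 54x² + 58x − 38) ÷ lead(D) = 2x⁶ ÷ x = 2x⁵. Subtract (2x⁵)·D = 2x⁶ + 14x⁵. Remainder: 2x⁵ + 10x⁴ − 37x³ − 54x² + 58x − 38.
Step 2: lead(2x⁵ + 10x⁴ − 37x³ − 54x² + 58x − 38) ÷ lead(D) = 2x⁵ ÷ x = 2x⁴. Subtract (2x⁴)·D = 2x⁵ + 14x⁴. Remainder: −4x⁴ − 37x³ − 54x² + 58x − 38.
Step 3: lead(−4x⁴ − 37x³ − 54x² + 58x − 38) ÷ lead(D) = −4x⁴ ÷ x = −4x³. Subtract (−4x³)·D = −4x⁴ − 28x³. Remainder: −9x³ − 54x² + 58x − 38.
Step 4: lead(−9x³ − 54x² + 58x − 38) ÷ lead(D) = −9x³ ÷ x = −9x². Subtract (−9x²)·D = −9x³ − 63x². Remainder: 9x² + 58x − 38.
Step 5: lead(9x² + 58x − 38) ÷ lead(D) = 9x² ÷ x = 9x. Subtract (9x)·D = 9x² + 63x. Remainder: −5x − 38.
Step 6: lead(−5x − 38) ÷ lead(D) = −5x ÷ x = −5. Subtract (−5)·D = −5x − 35. Remainder: −3.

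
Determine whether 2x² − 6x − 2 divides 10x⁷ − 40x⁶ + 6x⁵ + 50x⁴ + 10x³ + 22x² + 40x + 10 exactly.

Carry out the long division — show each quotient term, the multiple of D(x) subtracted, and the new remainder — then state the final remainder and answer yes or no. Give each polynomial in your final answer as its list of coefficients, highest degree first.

Step 1: lead(10x⁷ − 40x⁶ + 6x⁵ + 50x⁴ + 10x³ + 22x² + 40x + 10) ÷ lead(D) = 10x⁷ ÷ 2x² = 5x⁵. Subtract (5x⁵)·D = 10x⁷ − 30x⁶ − 10x⁵. Remainder: −10x⁶ + 16x⁵ + 50x⁴ + 10x³ + 22x² + 40x + 10.
Step 2: lead(−10x⁶ + 16x⁵ + 50x⁴ + 10x³ + 22x² + 40x + 10) ÷ lead(D) = −10x⁶ ÷ 2x² = −5x⁴. Subtract (−5x⁴)·D = −10x⁶ + 30x⁵ + 10x⁴. Remainder: −14x⁵ + 40x⁴ + 10x³ + 22x² + 40x + 10.
Step 3: lead(−14x⁵ + 40x⁴ + 10x³ + 22x² + 40x + 10) ÷ lead(D) = −14x⁵ ÷ 2x² = −7x³. Subtract (−7x³)·D = −14x⁵ + 42x⁴ + 14x³. Remainder: −2x⁴ − 4x³ + 22x² + 40x + 10.
Step 4: lead(−2x⁴ − 4x³ + 22x² + 40x + 10) ÷ lead(D) = −2x⁴ ÷ 2x² = −x². Subtract (−x²)·D = −2x⁴ + 6x³ + 2x². Remainder: −10x³ + 20x² + 40x + 10.
Step 5: lead(−10x³ + 20x² + 40x + 10) ÷ lead(D) = −10x³ ÷ 2x² = −5x. Subtract (−5x)·D = −10x³ + 30x² + 10x. Remainder: −10x² + 30x + 10.
Step 6: lead(−10x² + 30x + 10) ÷ lead(D) = −10x² ÷ 2x² = −5. Subtract (−5)·D = −10x² + 30x + 10. Remainder: 0.

R = [0], so D(x) is a factor of P(x). yes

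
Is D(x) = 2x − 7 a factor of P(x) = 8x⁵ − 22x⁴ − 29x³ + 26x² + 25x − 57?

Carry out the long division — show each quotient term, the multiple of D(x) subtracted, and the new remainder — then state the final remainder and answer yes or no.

Step 1: lead(8x⁵ − 22x⁴ − 29x³ + 26x² + 25x − 57) ÷ lead(D) = 8x⁵ ÷ 2x = 4x⁴. Subtract (4x⁴)·D = 8x⁵ − 28x⁴. Remainder: 6x⁴ − 29x³ + 26x² + 25x − 57.
Step 2: lead(6x⁴ − 29x³ + 26x² + 25x − 57) ÷ lead(D) = 6x⁴ ÷ 2x = 3x³. Subtract (3x³)·D = 6x⁴ − 21x³. Remainder: −8x³ + 26x² + 25x − 57.
Step 3: lead(−8x³ + 26x² + 25x − 57) ÷ lead(D) = −8x³ ÷ 2x = −4x². Subtract (−4x²)·D = −8x³ + 28x². Remainder: −2x² + 25x − 57.
Step 4: lead(−2x² + 25x − 57) ÷ lead(D) = −2x² ÷ 2x = −x. Subtract (−x)·D = −2x² + 7x. Remainder: 18x − 57.
Step 5: lead(18x − 57) ÷ lead(D) = 18x ÷ 2x = 9. Subtract (9)·D = 18x − 63. Remainder: 6.

R(x) = 6, so D(x) is not a factor of P(x). no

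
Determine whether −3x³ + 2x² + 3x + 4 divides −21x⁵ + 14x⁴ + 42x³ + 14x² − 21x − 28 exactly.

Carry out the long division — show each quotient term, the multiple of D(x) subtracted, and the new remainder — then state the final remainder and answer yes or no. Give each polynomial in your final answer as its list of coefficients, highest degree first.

R = [0], so D(x) is a factor of P(x). yes

Step 1: lead(−21x⁵ + 14x⁴ + 42x³ + 14x² − 21x − 28) ÷ lead(D) = −21x⁵ ÷ −3x³ = 7x². Subtract (7x²)·D = −21x⁵ + 14x⁴ + 21x³ + 28x². Remainder: 21x³ − 14x² − 21x − 28.
Step 2: lead(21x³ − 14x² − 21x − 28) ÷ lead(D) = 21x³ ÷ −3x³ = −7. Subtract (−7)·D = 21x³ − 14x² − 21x − 28. Remainder: 0.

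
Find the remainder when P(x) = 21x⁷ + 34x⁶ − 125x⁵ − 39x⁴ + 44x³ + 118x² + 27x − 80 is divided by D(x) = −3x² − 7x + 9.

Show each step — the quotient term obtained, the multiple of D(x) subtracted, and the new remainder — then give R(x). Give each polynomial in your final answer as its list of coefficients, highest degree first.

Step 1: lead(21x⁷ + 34x⁶ − 125x⁵ − 39x⁴ + 44x³ + 118x² + 27x − 80) ÷ lead(D) = 21x⁷ ÷ −3x² = −7x⁵. Subtract (−7x⁵)·D = 21x⁷ + 49x⁶ − 63x⁵. Remainder: −15x⁶ − 62x⁵ − 39x⁴ + 44x³ + 118x² + 27x − 80.
Step 2: lead(−15x⁶ − 62x⁵ − 39x⁴ + 44x³ + 118x² + 27x − 80) ÷ lead(D) = −15x⁶ ÷ −3x² = 5x⁴. Subtract (5x⁴)·D = −15x⁶ − 35x⁵ + 45x⁴. Remainder: −27x⁵ − 84x⁴ + 44x³ + 118x² + 27x − 80.
Step 3: lead(−27x⁵ − 84x⁴ + 44x³ + 118x² + 27x − 80) ÷ lead(D) = −27x⁵ ÷ −3x² = 9x³. Subtract (9x³)·D = −27x⁵ − 63x⁴ + 81x³. Remainder: −21x⁴ − 37x³ + 118x² + 27x − 80.
Step 4: lead(−21x⁴ − 37x³ + 118x² + 27x − 80) ÷ lead(D) = −21x⁴ ÷ −3x² = 7x². Subtract (7x²)·D = −21x⁴ − 49x³ + 63x². Remainder: 12x³ + 55x² + 27x − 80.
Step 5: lead(12x³ + 55x² + 27x − 80) ÷ lead(D) = 12x³ ÷ −3x² = −4x. Subtract (−4x)·D = 12x³ + 28x² − 36x. Remainder: 27x² + 63x − 80.
Step 6: lead(27x² + 63x − 80) ÷ lead(D) = 27x² ÷ −3x² = −9. Subtract (−9)·D = 27x² + 63x − 81. Remainder: 1.

R = [1]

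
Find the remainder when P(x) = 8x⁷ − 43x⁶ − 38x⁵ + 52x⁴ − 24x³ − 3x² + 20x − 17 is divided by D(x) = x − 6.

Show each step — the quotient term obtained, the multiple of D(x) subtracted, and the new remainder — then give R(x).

Step 1: lead(8x⁷ − 43x⁶ − 38x⁵ + 52x⁴ − 24x³ − 3x² + 20x − 17) ÷ lead(D) = 8x⁷ ÷ x = 8x⁶. Subtract (8x⁶)·D = 8x⁷ − 48x⁶. Remainder: 5x⁶ − 38x⁵ + 52x⁴ − 24x³ − 3x² + 20x − 17.
Step 2: lead(5x⁶ − 38x⁵ + 52x⁴ − 24x³ − 3x² + 20x − 17) ÷ lead(D) = 5x⁶ ÷ x = 5x⁵. Subtract (5x⁵)·D = 5x⁶ − 30x⁵. Remainder: −8x⁵ + 52x⁴ − 24x³ − 3x² + 20x − 17.
Step 3: lead(−8x⁵ + 52x⁴ − 24x³ − 3x² + 20x − 17) ÷ lead(D) = −8x⁵ ÷ x = −8x⁴. Subtract (−8x⁴)·D = −8x⁵ + 48x⁴. Remainder: 4x⁴ − 24x³ − 3x² + 20x − 17.
Step 4: lead(4x⁴ − 24x³ − 3x² + 20x − 17) ÷ lead(D) = 4x⁴ ÷ x = 4x³. Subtract (4x³)·D = 4x⁴ − 24x³. Remainder: −3x² + 20x − 17.
Step 5: lead(−3x² + 20x − 17) ÷ lead(D) = −3x² ÷ x = −3x. Subtract (−3x)·D = −3x² + 18x. Remainder: 2x − 17.
Step 6: lead(2x − 17) ÷ lead(D) = 2x ÷ x = 2. Subtract (2)·D = 2x − 12. Remainder: −5.

R(x) = −5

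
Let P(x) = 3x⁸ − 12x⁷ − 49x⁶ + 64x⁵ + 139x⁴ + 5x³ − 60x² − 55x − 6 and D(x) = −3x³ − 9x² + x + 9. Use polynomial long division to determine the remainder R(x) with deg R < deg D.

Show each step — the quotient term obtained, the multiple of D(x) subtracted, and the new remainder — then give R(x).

R(x) = 3

Step 1: lead(3x⁸ − 12x⁷ − 49x⁶ + 64x⁵ + 139x⁴ + 5x³ − 60x² − 55x − 6) ÷ lead(D) = 3x⁸ ÷ −3x³ = −x⁵. Subtract (−x⁵)·D = 3x⁸ + 9x⁷ − x⁶ − 9x⁵. Remainder: −21x⁷ − 48x⁶ + 73x⁵ + 139x⁴ + 5x³ − 60x² − 55x − 6.
Step 2: lead(−21x⁷ − 48x⁶ + 73x⁵ + 139x⁴ + 5x³ − 60x² − 55x − 6) ÷ lead(D) = −21x⁷ ÷ −3x³ = 7x⁴. Subtract (7x⁴)·D = −21x⁷ − 63x⁶ + 7x⁵ + 63x⁴. Remainder: 15x⁶ + 66x⁵ + 76x⁴ + 5x³ − 60x² − 55x − 6.
Step 3: lead(15x⁶ + 66x⁵ + 76x⁴ + 5x³ − 60x² − 55x − 6) ÷ lead(D) = 15x⁶ ÷ −3x³ = −5x³. Subtract (−5x³)·D = 15x⁶ + 45x⁵ − 5x⁴ − 45x³. Remainder: 21x⁵ + 81x⁴ + 50x³ − 60x² − 55x − 6.
Step 4: lead(21x⁵ + 81x⁴ + 50x³ − 60x² − 55x − 6) ÷ lead(D) = 21x⁵ ÷ −3x³ = −7x². Subtract (−7x²)·D = 21x⁵ + 63x⁴ − 7x³ − 63x². Remainder: 18x⁴ + 57x³ + 3x² − 55x − 6.
Step 5: lead(18x⁴ + 57x³ + 3x² − 55x − 6) ÷ lead(D) = 18x⁴ ÷ −3x³ = −6x. Subtract (−6x)·D = 18x⁴ + 54x³ − 6x² − 54x. Remainder: 3x³ + 9x² − x − 6.
Step 6: lead(3x³ + 9x² − x − 6) ÷ lead(D) = 3x³ ÷ −3x³ = −1. Subtract (−1)·D = 3x³ + 9x² − x − 9. Remainder: 3.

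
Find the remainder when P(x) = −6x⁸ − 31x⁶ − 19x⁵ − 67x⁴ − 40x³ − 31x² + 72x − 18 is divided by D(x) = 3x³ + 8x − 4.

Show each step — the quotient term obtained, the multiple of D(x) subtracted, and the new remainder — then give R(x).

Step 1: lead(−6x⁸ − 31x⁶ − 19x⁵ − 67x⁴ − 40x³ − 31x² + 72x − 18) ÷ lead(D) = −6x⁸ ÷ 3x³ = −2x⁵. Subtract (−2x⁵)·D = −6x⁸ − 16x⁶ + 8x⁵. Remainder: −15x⁶ − 27x⁵ − 67x⁴ − 40x³ − 31x² + 72x − 18.
Step 2: lead(−15x⁶ − 27x⁵ − 67x⁴ − 40x³ − 31x² + 72x − 18) ÷ lead(D) = −15x⁶ ÷ 3x³ = −5x³. Subtract (−5x³)·D = −15x⁶ − 40x⁴ + 20x³. Remainder: −27x⁵ − 27x⁴ − 60x³ − 31x² + 72x − 18.
Step 3: lead(−27x⁵ − 27x⁴ − 60x³ − 31x² + 72x − 18) ÷ lead(D) = −27x⁵ ÷ 3x³ = −9x². Subtract (−9x²)·D = −27x⁵ − 72x³ + 36x². Remainder: −27x⁴ + 12x³ − 67x² + 72x − 18.
Step 4: lead(−27x⁴ + 12x³ − 67x² + 72x − 18) ÷ lead(D) = −27x⁴ ÷ 3x³ = −9x. Subtract (−9x)·D = −27x⁴ − 72x² + 36x. Remainder: 12x³ + 5x² + 36x − 18.
Step 5: lead(12x³ + 5x² + 36x − 18) ÷ lead(D) = 12x³ ÷ 3x³ = 4. Subtract (4)·D = 12x³ + 32x − 16. Remainder: 5x² + 4x − 2.

R(x) = 5x² + 4x − 2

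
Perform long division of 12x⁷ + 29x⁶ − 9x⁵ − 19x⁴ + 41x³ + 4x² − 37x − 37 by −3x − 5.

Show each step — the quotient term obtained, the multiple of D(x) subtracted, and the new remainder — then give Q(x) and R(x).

Step 1: lead(12x⁷ + 29x⁶ − 9x⁵ − 19x⁴ + 41x³ + 4x² − 37x − 37) ÷ lead(D) = 12x⁷ ÷ −3x = −4x⁶. Subtract (−4x⁶)·D = 12x⁷ + 20x⁶. Remainder: 9x⁶ − 9x⁵ − 19x⁴ + 41x³ + 4x² − 37x − 37.
Step 2: lead(9x⁶ − 9x⁵ − 19x⁴ + 41x³ + 4x² − 37x − 37) ÷ lead(D) = 9x⁶ ÷ −3x = −3x⁵. Subtract (−3x⁵)·D = 9x⁶ + 15x⁵. Remainder: −24x⁵ − 19x⁴ + 41x³ + 4x² − 37x − 37.
Step 3: lead(−24x⁵ − 19x⁴ + 41x³ + 4x² − 37x − 37) ÷ lead(D) = −24x⁵ ÷ −3x = 8x⁴. Subtract (8x⁴)·D = −24x⁵ − 40x⁴. Remainder: 21x⁴ + 41x³ + 4x² − 37x − 37.
Step 4: lead(21x⁴ + 41x³ + 4x² − 37x − 37) ÷ lead(D) = 21x⁴ ÷ −3x = −7x³. Subtract (−7x³)·D = 21x⁴ + 35x³. Remainder: 6x³ + 4x² − 37x − 37.
Step 5: lead(6x³ + 4x² − 37x − 37) ÷ lead(D) = 6x³ ÷ −3x = −2x². Subtract (−2x²)·D = 6x³ + 10x². Remainder: −6x² − 37x − 37.
Step 6: lead(−6x² − 37x − 37) ÷ lead(D) = −6x² ÷ −3x = 2x. Subtract (2x)·D = −6x² − 10x. Remainder: −27x − 37.
Step 7: lead(−27x − 37) ÷ lead(D) = −27x ÷ −3x = 9. Subtract (9)·D = −27x − 45. Remainder: 8.

Q(x) = −4x⁶ − 3x⁵ + 8x⁴ − 7x³ − 2x² + 2x + 9; R(x) = 8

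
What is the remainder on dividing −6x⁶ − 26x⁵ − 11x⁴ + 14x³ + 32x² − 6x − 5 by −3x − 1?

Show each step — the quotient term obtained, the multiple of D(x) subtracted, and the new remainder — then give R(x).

Step 1: lead(−6x⁶ − 26x⁵ − 11x⁴ + 14x³ + 32x² − 6x − 5) ÷ lead(D) = −6x⁶ ÷ −3x = 2x⁵. Subtract (2x⁵)·D = −6x⁶ − 2x⁵. Remainder: −24x⁵ − 11x⁴ + 14x³ + 32x² − 6x − 5.
Step 2: lead(−24x⁵ − 11x⁴ + 14x³ + 32x² − 6x − 5) ÷ lead(D) = −24x⁵ ÷ −3x = 8x⁴. Subtract (8x⁴)·D = −24x⁵ − 8x⁴. Remainder: −3x⁴ + 14x³ + 32x² − 6x − 5.
Step 3: lead(−3x⁴ + 14x³ + 32x² − 6x − 5) ÷ lead(D) = −3x⁴ ÷ −3x = x³. Subtract (x³)·D = −3x⁴ − x³. Remainder: 15x³ + 32x² − 6x − 5.
Step 4: lead(15x³ + 32x² − 6x − 5) ÷ lead(D) = 15x³ ÷ −3x = −5x². Subtract (−5x²)·D = 15x³ + 5x². Remainder: 27x² − 6x − 5.
Step 5: lead(27x² − 6x − 5) ÷ lead(D) = 27x² ÷ −3x = −9x. Subtract (−9x)·D = 27x² + 9x. Remainder: −15x − 5.
Step 6: lead(−15x − 5) ÷ lead(D) = −15x ÷ −3x = 5. Subtract (5)·D = −15x − 5. Remainder: 0.

R(x) = 0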